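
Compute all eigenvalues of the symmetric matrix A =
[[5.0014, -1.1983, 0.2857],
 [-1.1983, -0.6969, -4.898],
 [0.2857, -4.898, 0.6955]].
sigma(A) ≈ {-5, 4, 6}

A is real symmetric, so its spectrum consists of real eigenvalues. Expanding the characteristic polynomial of the displayed matrix gives
  det(λ I - A) = p(λ) = λ^3 + (-5)λ^2 + (-26)λ + (119.9979).
Solving p(λ) = 0 yields eigenvalues ≈ -5, 4, 6. (A is shown rounded to 4 decimals, so these recover the underlying integer eigenvalues to within that precision.)
Verification: the trace of A = 5 equals the sum of eigenvalues 5, and det(A) ≈ -119.9979 matches the eigenvalue product -120.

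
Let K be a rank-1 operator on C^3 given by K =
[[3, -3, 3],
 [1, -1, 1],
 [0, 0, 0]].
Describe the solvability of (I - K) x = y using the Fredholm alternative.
(I - K) is invertible (det(I - K) = -1 ≠ 0), so for every y in C^3 the equation (I - K) x = y has a unique solution.

K has rank 1, so it is an outer product K = u v^T: every row of K is a multiple of one row vector. Reading off the entries, u = (3, 1, 0) and v = (1, -1, 1) (row i of K equals u_i·v^T). A rank-one matrix u v^T satisfies K u = u (v·u) and kills the (2)-dimensional subspace v^⊥, so its characteristic polynomial is lambda^2 (lambda - v·u) with v·u = tr K = 2. Hence the eigenvalues of I - K are 1 (multiplicity 2) and 1 - (2) = -1, so det(I - K) = -1. (Direct check: I - K =
[[-2, 3, -3],
 [-1, 2, -1],
 [0, 0, 1]]
has determinant -1.) The finite-dimensional Fredholm alternative says: either (I - K) is invertible, or ker(I - K) ≠ {0} and then range(I - K) = ker((I - K)^*)^⊥, with dim ker(I - K) = dim ker((I - K)^*). Since det(I - K) ≠ 0, 1 is not an eigenvalue of K and ker(I - K) = {0}, so we are in the first case: for every y there is a unique x = (I - K)^(-1) y. Explicitly, by the Sherman–Morrison formula, (I - u v^T)^(-1) = I + u v^T/(1 - v·u), i.e. (I - K)^(-1) = I - K.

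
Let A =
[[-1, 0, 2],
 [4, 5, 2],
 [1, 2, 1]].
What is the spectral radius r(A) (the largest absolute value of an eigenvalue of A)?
r(A) ≈ 6.2484

The eigenvalues of A are the roots of its characteristic polynomial. With M = A (coefficients from the trace, the sum of principal 2x2 minors, and det A):
  p(λ) = det(λ I - M) = λ^3 - 5λ^2 - 7λ - 5.
No integer candidate from the rational root theorem (±divisors of 5) is a root, so the roots are irrational. The cubic discriminant is Δ = -3728 < 0, so there is one real root and a complex-conjugate pair. p(6) = -11 and p(7) = 44 have opposite signs, so a root lies in (6, 7); Newton's method refines it to λ ≈ 6.2484. Dividing out (λ - (6.2484)) leaves approximately λ^2 + 1.2484λ + 0.8002. For λ^2 + 1.2484λ + 0.8002 the discriminant is -1.6424. It is negative, so the remaining roots are the complex-conjugate pair λ ≈ -0.6242 ± 0.6408i. Their product equals the constant term, so |λ|^2 ≈ 0.8002 and |λ| ≈ 0.8945.
Thus the eigenvalues (to 4 decimals) are 6.2484 (modulus 6.2484); -0.6242 ± 0.6408i (modulus 0.8945). The spectral radius is the largest modulus: r(A) ≈ 6.2484. (Cross-check: r(A) ≤ ||A||_2 ≈ 7.1223; equality holds whenever A is normal, though it can also hold for some non-normal A.)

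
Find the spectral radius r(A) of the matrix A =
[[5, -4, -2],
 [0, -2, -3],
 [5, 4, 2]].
r(A) ≈ 4.7537

The eigenvalues of A are the roots of its characteristic polynomial. With M = A (coefficients from the trace, the sum of principal 2x2 minors, and det A):
  p(λ) = det(λ I - M) = λ^3 - 5λ^2 + 18λ - 80.
No integer candidate from the rational root theorem (±divisors of 80) is a root, so the roots are irrational. The cubic discriminant is Δ = -98428 < 0, so there is one real root and a complex-conjugate pair. p(4) = -24 and p(5) = 10 have opposite signs, so a root lies in (4, 5); Newton's method refines it to λ ≈ 4.7537. Dividing out (λ - (4.7537)) leaves approximately λ^2 - 0.2463λ + 16.8291. For λ^2 - 0.2463λ + 16.8291 the discriminant is -67.2556. It is negative, so the remaining roots are the complex-conjugate pair λ ≈ 0.1232 ± 4.1005i. Their product equals the constant term, so |λ|^2 ≈ 16.8291 and |λ| ≈ 4.1023.
Thus the eigenvalues (to 4 decimals) are 4.7537 (modulus 4.7537); 0.1232 ± 4.1005i (modulus 4.1023). The spectral radius is the largest modulus: r(A) ≈ 4.7537. (Cross-check: r(A) ≤ ||A||_2 ≈ 7.1038; equality holds whenever A is normal, though it can also hold for some non-normal A.)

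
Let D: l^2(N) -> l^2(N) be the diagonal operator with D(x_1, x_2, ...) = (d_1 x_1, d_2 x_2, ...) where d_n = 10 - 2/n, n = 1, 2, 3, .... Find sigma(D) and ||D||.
sigma(D) = {10 - 2/n : n ≥ 1} ∪ {10}; ||D|| = 10

A bounded diagonal operator on l^2 with diagonal entries d_n has spectrum equal to the closure of {d_n : n ≥ 1}: every d_n is an eigenvalue (with eigenvector e_n), so {d_n} ⊂ sigma(D); the spectrum is closed, so its closure is too; and for lambda not in the closure, (D - lambda I) has bounded inverse (the diagonal entries 1/(d_n - lambda) are bounded). For our sequence d_n = 10 - 2/n, n = 1, 2, 3, ...:
  - {d_n} = {10 - 2/n : n ≥ 1}; the only limit point is 10
  - closure = {10 - 2/n : n ≥ 1} ∪ {10}
For the norm: a diagonal operator has ||D|| = sup_n |d_n|. Here d_n = 10 - 2/n increases monotonically from d_1 = 8 toward 10, with all terms in [8, 10); so sup_n |d_n| = 10 (the supremum is the limit, not attained). So ||D|| = 10.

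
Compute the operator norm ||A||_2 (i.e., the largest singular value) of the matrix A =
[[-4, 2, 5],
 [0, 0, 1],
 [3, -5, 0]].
||A||_2 ≈ 7.9013 (= sqrt(largest eigenvalue of A^T A))

||A||_2 = sigma_max(A) = sqrt(lambda_max(A^T A)). Form the symmetric matrix M = A^T A =
[[25, -23, -20],
 [-23, 29, 10],
 [-20, 10, 26]].
Its characteristic polynomial (trace, sum of principal 2x2 minors, determinant of M give the coefficients) is
  p(λ) = det(λ I - M) = λ^3 - 80λ^2 + 1100λ - 196.
No integer candidate from the rational root theorem (±divisors of 196) is a root, so the roots are irrational. The cubic discriminant is Δ = 2328018768 > 0, so there are three distinct real roots. p(0) = -196 and p(1) = 825 have opposite signs, so a root lies in (0, 1); Newton's method refines it to λ ≈ 0.1805. p(17) = 297 and p(18) = -484 have opposite signs, so a root lies in (17, 18); Newton's method refines it to λ ≈ 17.3887. p(62) = -1188 and p(63) = 1631 have opposite signs, so a root lies in (62, 63); Newton's method refines it to λ ≈ 62.4308. Check (Vieta): the three roots sum to 80, matching tr M = 80.
So the eigenvalues of A^T A are ≈ 0.1805, 17.3887, 62.4308 (all ≥ 0, as they must be for A^T A). The largest is λ_max ≈ 62.4308, hence ||A||_2 = sqrt(λ_max) ≈ 7.9013.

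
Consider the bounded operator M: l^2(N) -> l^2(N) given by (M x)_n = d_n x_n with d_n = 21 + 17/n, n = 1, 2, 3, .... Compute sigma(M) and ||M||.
sigma(M) = {21 + 17/n : n ≥ 1} ∪ {21}; ||M|| = 38

A bounded diagonal operator on l^2 with diagonal entries d_n has spectrum equal to the closure of {d_n : n ≥ 1}: every d_n is an eigenvalue (with eigenvector e_n), so {d_n} ⊂ sigma(M); the spectrum is closed, so its closure is too; and for lambda not in the closure, (M - lambda I) has bounded inverse (the diagonal entries 1/(d_n - lambda) are bounded). For our sequence d_n = 21 + 17/n, n = 1, 2, 3, ...:
  - {d_n} = {21 + 17/n : n ≥ 1}; the only limit point is 21
  - closure = {21 + 17/n : n ≥ 1} ∪ {21}
For the norm: a diagonal operator has ||M|| = sup_n |d_n|. Here d_n = 21 + 17/n is positive and decreasing, so sup_n |d_n| = d_1 = 21 + 17 = 38. So ||M|| = 38.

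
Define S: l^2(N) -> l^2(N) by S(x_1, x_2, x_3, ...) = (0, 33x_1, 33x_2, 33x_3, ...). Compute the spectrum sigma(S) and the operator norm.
sigma(S) = closed disk {z in C : |z| ≤ 33}; ||S|| = 33

Note S = 33·U where U is the unit right shift (U x)_k = x_{k-1} (with x_0 := 0); so ||S|| = 33||U|| and sigma(S) = 33·sigma(U). ||S x||^2 = sum_{k≥1} |33x_k|^2 = 1089||x||^2, so ||S|| = 33 and sigma(S) ⊂ {|z| ≤ 33}. For any |lambda| < 33, the equation (S - lambda I) x = 0 forces x_1 = 0, then 33x_k = lambda x_{k+1} ⇒ x = 0, so S has no eigenvalues. But (S - lambda I) is not surjective for |lambda| < 33: solving (S - lambda I) x = e_1 would require x_n proportional to (lambda/33)^(-n), which is not in l^2. So every |lambda| < 33 lies in the residual spectrum. The boundary |lambda| = 33 is in the approximate point spectrum (the spectrum is closed). Hence sigma(S) is the closed disk of radius 33.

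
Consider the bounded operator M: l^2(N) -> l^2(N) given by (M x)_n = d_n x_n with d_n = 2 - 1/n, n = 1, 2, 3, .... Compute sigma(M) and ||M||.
sigma(M) = {2 - 1/n : n ≥ 1} ∪ {2}; ||M|| = 2

A bounded diagonal operator on l^2 with diagonal entries d_n has spectrum equal to the closure of {d_n : n ≥ 1}: every d_n is an eigenvalue (with eigenvector e_n), so {d_n} ⊂ sigma(M); the spectrum is closed, so its closure is too; and for lambda not in the closure, (M - lambda I) has bounded inverse (the diagonal entries 1/(d_n - lambda) are bounded). For our sequence d_n = 2 - 1/n, n = 1, 2, 3, ...:
  - {d_n} = {2 - 1/n : n ≥ 1}; the only limit point is 2
  - closure = {2 - 1/n : n ≥ 1} ∪ {2}
For the norm: a diagonal operator has ||M|| = sup_n |d_n|. Here d_n = 2 - 1/n increases monotonically from d_1 = 1 toward 2, with all terms in [1, 2); so sup_n |d_n| = 2 (the supremum is the limit, not attained). So ||M|| = 2.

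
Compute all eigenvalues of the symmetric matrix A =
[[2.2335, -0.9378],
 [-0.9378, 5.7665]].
sigma(A) ≈ {2, 6}

A is real symmetric, so its spectrum consists of real eigenvalues. Expanding the characteristic polynomial of the displayed matrix gives
  det(λ I - A) = p(λ) = λ^2 + (-8)λ + (12).
Solving p(λ) = 0 yields eigenvalues ≈ 2, 6. (A is shown rounded to 4 decimals, so these recover the underlying integer eigenvalues to within that precision.)
Verification: the trace of A = 8 equals the sum of eigenvalues 8, and det(A) ≈ 12.0000 matches the eigenvalue product 12.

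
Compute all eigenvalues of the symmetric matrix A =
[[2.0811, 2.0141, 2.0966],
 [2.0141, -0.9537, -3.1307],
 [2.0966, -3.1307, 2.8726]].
sigma(A) ≈ {-4, 3, 5}

A is real symmetric, so its spectrum consists of real eigenvalues. Expanding the characteristic polynomial of the displayed matrix gives
  det(λ I - A) = p(λ) = λ^3 + (-4)λ^2 + (-17)λ + (60).
Solving p(λ) = 0 yields eigenvalues ≈ -4, 3, 5. (A is shown rounded to 4 decimals, so these recover the underlying integer eigenvalues to within that precision.)
Verification: the trace of A = 4 equals the sum of eigenvalues 4, and det(A) ≈ -60.0000 matches the eigenvalue product -60.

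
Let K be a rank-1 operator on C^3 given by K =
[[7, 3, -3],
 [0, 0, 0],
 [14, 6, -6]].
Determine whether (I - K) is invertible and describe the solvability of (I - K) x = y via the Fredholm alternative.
(I - K) is singular (det(I - K) = 0, i.e. 1 ∈ sigma(K)). (I - K) x = y is solvable iff y ⊥ ker((I - K)^*) = span{(7, 3, -3)}, i.e. iff 7y_1 + 3y_2 - 3y_3 = 0. When solvable, the solutions are x = y + c·(1, 0, 2), c arbitrary (ker(I - K) = span{(1, 0, 2)}, dimension 1).

K has rank 1, so it is an outer product K = u v^T: every row of K is a multiple of one row vector. Reading off the entries, u = (1, 0, 2) and v = (7, 3, -3) (row i of K equals u_i·v^T). A rank-one matrix u v^T satisfies K u = u (v·u) and kills the (2)-dimensional subspace v^⊥, so its characteristic polynomial is lambda^2 (lambda - v·u) with v·u = tr K = 1. Hence the eigenvalues of I - K are 1 (multiplicity 2) and 1 - (1) = 0, so det(I - K) = 0. (Direct check: I - K =
[[-6, -3, 3],
 [0, 1, 0],
 [-14, -6, 7]]
has determinant 0.) So 1 is an eigenvalue of K and (I - K) is not invertible. The finite-dimensional Fredholm alternative says: either (I - K) is invertible, or ker(I - K) ≠ {0} and then range(I - K) = ker((I - K)^*)^⊥, with dim ker(I - K) = dim ker((I - K)^*). We are in the second case, so we need both kernels. Kernel of I - K: (I - K) u = u - u (v·u) = u - u = 0, so ker(I - K) = span{u} = span{(1, 0, 2)} (it is exactly 1-dimensional because rank(I - K) = 2). Kernel of the adjoint: K is real, so (I - K)^* = I - K^T = I - v u^T, and (I - v u^T) v = v - v (u·v) = 0; hence ker((I - K)^*) = span{v} = span{(7, 3, -3)}. Therefore (I - K) x = y is solvable iff <y, v> = 0, i.e. iff 7y_1 + 3y_2 - 3y_3 = 0. When this holds, K y = u (v·y) = 0, so (I - K) y = y and x = y is a particular solution; the full solution set is the line x = y + c·u = y + c·(1, 0, 2), c ∈ C.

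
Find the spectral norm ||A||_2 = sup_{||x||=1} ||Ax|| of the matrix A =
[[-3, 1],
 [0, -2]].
||A||_2 = sqrt((14 + sqrt(52))/2) ≈ 3.2566 (= sqrt(largest eigenvalue of A^T A))

||A||_2 = sigma_max(A) = sqrt(lambda_max(A^T A)). Form the symmetric matrix M = A^T A =
[[9, -3],
 [-3, 5]].
Its characteristic polynomial (trace, determinant of M give the coefficients) is
  p(λ) = det(λ I - M) = λ^2 - 14λ + 36.
For λ^2 - 14λ + 36 the discriminant is 52. It is nonnegative but not a perfect square, so the roots are real and irrational: λ = (14 ± sqrt(52))/2 ≈ 10.6056, 3.3944.
So the eigenvalues of A^T A are ≈ 3.3944, 10.6056 (all ≥ 0, as they must be for A^T A). The largest is λ_max = (14 + sqrt(52))/2 ≈ 10.6056, hence ||A||_2 = sqrt(λ_max) = sqrt((14 + sqrt(52))/2) ≈ 3.2566.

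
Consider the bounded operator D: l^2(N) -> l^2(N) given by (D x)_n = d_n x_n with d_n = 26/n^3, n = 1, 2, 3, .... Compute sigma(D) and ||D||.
sigma(D) = {26/n^3 : n ≥ 1} ∪ {0}; ||D|| = 26

A bounded diagonal operator on l^2 with diagonal entries d_n has spectrum equal to the closure of {d_n : n ≥ 1}: every d_n is an eigenvalue (with eigenvector e_n), so {d_n} ⊂ sigma(D); the spectrum is closed, so its closure is too; and for lambda not in the closure, (D - lambda I) has bounded inverse (the diagonal entries 1/(d_n - lambda) are bounded). For our sequence d_n = 26/n^3, n = 1, 2, 3, ...:
  - {d_n} = {26/n^3 : n ≥ 1}; the only limit point is 0
  - closure = {26/n^3 : n ≥ 1} ∪ {0}
For the norm: a diagonal operator has ||D|| = sup_n |d_n|. Here d_n = 26/n^3 is positive and decreasing, so sup_n |d_n| = d_1 = 26. So ||D|| = 26.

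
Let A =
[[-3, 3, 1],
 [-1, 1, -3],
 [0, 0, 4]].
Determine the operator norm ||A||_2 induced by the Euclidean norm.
||A||_2 = sqrt(26) ≈ 5.099 (= sqrt(largest eigenvalue of A^T A))

||A||_2 = sigma_max(A) = sqrt(lambda_max(A^T A)). Form the symmetric matrix M = A^T A =
[[10, -10, 0],
 [-10, 10, 0],
 [0, 0, 26]].
Its characteristic polynomial (trace, sum of principal 2x2 minors, determinant of M give the coefficients) is
  p(λ) = det(λ I - M) = λ^3 - 46λ^2 + 520λ.
The constant term is 0, so λ = 0 is a root. Dividing out λ leaves p(λ) = λ(λ^2 - 46λ + 520). For λ^2 - 46λ + 520 the discriminant is 36. It is a perfect square (6^2), so the roots are rational: λ = (46 ± 6)/2 = 26, 20.
So the eigenvalues of A^T A are ≈ 0, 20, 26 (all ≥ 0, as they must be for A^T A). The largest is λ_max = 26, hence ||A||_2 = sqrt(λ_max) = sqrt(26) ≈ 5.099.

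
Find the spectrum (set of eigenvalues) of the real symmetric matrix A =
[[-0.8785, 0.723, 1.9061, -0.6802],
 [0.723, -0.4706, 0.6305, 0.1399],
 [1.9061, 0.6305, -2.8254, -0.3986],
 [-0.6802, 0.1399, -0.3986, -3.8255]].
sigma(A) ≈ {-4, -1, 1} (-4 with multiplicity 2)

A is real symmetric, so its spectrum consists of real eigenvalues. Expanding the characteristic polynomial of the displayed matrix gives
  det(λ I - A) = p(λ) = λ^4 + (8)λ^3 + (15)λ^2 + (-8)λ + (-15.9982).
Solving p(λ) = 0 yields eigenvalues ≈ -4, -4, -1, 1. (A is shown rounded to 4 decimals, so these recover the underlying integer eigenvalues to within that precision.)
Verification: the trace of A = -8 equals the sum of eigenvalues -8, and det(A) ≈ -15.9982 matches the eigenvalue product -16.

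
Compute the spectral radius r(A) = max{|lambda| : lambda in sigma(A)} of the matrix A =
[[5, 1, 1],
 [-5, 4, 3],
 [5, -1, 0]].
r(A) = 5

The eigenvalues of A are the roots of its characteristic polynomial. With M = A (coefficients from the trace, the sum of principal 2x2 minors, and det A):
  p(λ) = det(λ I - M) = λ^3 - 9λ^2 + 23λ - 15.
By the rational root theorem any rational root is an integer divisor of 15. Testing λ = 5: p(5) = 125 - 225 + 115 - 15 = 0, so λ = 5 is a root. Dividing out (λ - 5) leaves p(λ) = (λ - 5)(λ^2 - 4λ + 3). For λ^2 - 4λ + 3 the discriminant is 4. It is a perfect square (2^2), so the roots are rational: λ = (4 ± 2)/2 = 3, 1.
Thus the eigenvalues (to 4 decimals) are 3 (modulus 3); 1 (modulus 1); 5 (modulus 5). The spectral radius is the largest modulus: r(A) = 5. (Cross-check: r(A) ≤ ||A||_2 ≈ 9.1548; equality holds whenever A is normal, though it can also hold for some non-normal A.)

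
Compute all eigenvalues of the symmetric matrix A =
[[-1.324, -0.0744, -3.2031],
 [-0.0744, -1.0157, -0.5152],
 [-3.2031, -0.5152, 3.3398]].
sigma(A) ≈ {-3, -1, 5}

A is real symmetric, so its spectrum consists of real eigenvalues. Expanding the characteristic polynomial of the displayed matrix gives
  det(λ I - A) = p(λ) = λ^3 + (-1)λ^2 + (-17)λ + (-15).
Solving p(λ) = 0 yields eigenvalues ≈ -3, -1, 5. (A is shown rounded to 4 decimals, so these recover the underlying integer eigenvalues to within that precision.)
Verification: the trace of A = 1 equals the sum of eigenvalues 1, and det(A) ≈ 14.9996 matches the eigenvalue product 15.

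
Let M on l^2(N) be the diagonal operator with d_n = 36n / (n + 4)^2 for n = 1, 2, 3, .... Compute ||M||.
||M|| = 9/4 (attained at n = 4)

For M diagonal, ||M|| = sup_n |d_n|. Treat f(x) = 36x / (x + 4)^2 for real x > 0. By the quotient rule, f'(x) = 36(4 - x)/(x + 4)^3, which is positive for x < 4 and negative for x > 4. So f has a unique maximum at x = 4, and since 4 is a positive integer, the supremum over n ≥ 1 is attained at n = 4: d_4 = 36·4/(4 + 4)^2 = 36·4/64 = 9/4. Hence ||M|| = 9/4.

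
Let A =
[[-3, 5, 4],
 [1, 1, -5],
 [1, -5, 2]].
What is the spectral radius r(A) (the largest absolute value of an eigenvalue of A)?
r(A) ≈ 6.5218

The eigenvalues of A are the roots of its characteristic polynomial. With M = A (coefficients from the trace, the sum of principal 2x2 minors, and det A):
  p(λ) = det(λ I - M) = λ^3 - 41λ - 10.
No integer candidate from the rational root theorem (±divisors of 10) is a root, so the roots are irrational. The cubic discriminant is Δ = 272984 > 0, so there are three distinct real roots. p(-7) = -66 and p(-6) = 20 have opposite signs, so a root lies in (-7, -6); Newton's method refines it to λ ≈ -6.2775. p(-1) = 30 and p(0) = -10 have opposite signs, so a root lies in (-1, 0); Newton's method refines it to λ ≈ -0.2443. p(6) = -40 and p(7) = 46 have opposite signs, so a root lies in (6, 7); Newton's method refines it to λ ≈ 6.5218. Check (Vieta): the three roots sum to 0, matching tr M = 0.
Thus the eigenvalues (to 4 decimals) are -6.2775 (modulus 6.2775); -0.2443 (modulus 0.2443); 6.5218 (modulus 6.5218). The spectral radius is the largest modulus: r(A) ≈ 6.5218. (Cross-check: r(A) ≤ ||A||_2 ≈ 8.0391; equality holds whenever A is normal, though it can also hold for some non-normal A.)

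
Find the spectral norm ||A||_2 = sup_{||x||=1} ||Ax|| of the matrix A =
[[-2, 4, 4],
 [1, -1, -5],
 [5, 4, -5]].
||A||_2 ≈ 9.513 (= sqrt(largest eigenvalue of A^T A))

||A||_2 = sigma_max(A) = sqrt(lambda_max(A^T A)). Form the symmetric matrix M = A^T A =
[[30, 11, -38],
 [11, 33, 1],
 [-38, 1, 66]].
Its characteristic polynomial (trace, sum of principal 2x2 minors, determinant of M give the coefficients) is
  p(λ) = det(λ I - M) = λ^3 - 129λ^2 + 3582λ - 8836.
No integer candidate from the rational root theorem (±divisors of 8836) is a root, so the roots are irrational. The cubic discriminant is Δ = 25189448148 > 0, so there are three distinct real roots. p(2) = -2180 and p(3) = 776 have opposite signs, so a root lies in (2, 3); Newton's method refines it to λ ≈ 2.7294. p(35) = 1384 and p(36) = -412 have opposite signs, so a root lies in (35, 36); Newton's method refines it to λ ≈ 35.7728. p(90) = -2356 and p(91) = 2448 have opposite signs, so a root lies in (90, 91); Newton's method refines it to λ ≈ 90.4978. Check (Vieta): the three roots sum to 129, matching tr M = 129.
So the eigenvalues of A^T A are ≈ 2.7294, 35.7728, 90.4978 (all ≥ 0, as they must be for A^T A). The largest is λ_max ≈ 90.4978, hence ||A||_2 = sqrt(λ_max) ≈ 9.513.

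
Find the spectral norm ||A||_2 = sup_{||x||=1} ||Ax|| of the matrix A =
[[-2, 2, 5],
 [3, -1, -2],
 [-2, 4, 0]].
||A||_2 ≈ 7.1735 (= sqrt(largest eigenvalue of A^T A))

||A||_2 = sigma_max(A) = sqrt(lambda_max(A^T A)). Form the symmetric matrix M = A^T A =
[[17, -15, -16],
 [-15, 21, 12],
 [-16, 12, 29]].
Its characteristic polynomial (trace, sum of principal 2x2 minors, determinant of M give the coefficients) is
  p(λ) = det(λ I - M) = λ^3 - 67λ^2 + 834λ - 1764.
No integer candidate from the rational root theorem (±divisors of 1764) is a root, so the roots are irrational. The cubic discriminant is Δ = 370014804 > 0, so there are three distinct real roots. p(2) = -356 and p(3) = 162 have opposite signs, so a root lies in (2, 3); Newton's method refines it to λ ≈ 2.6616. p(12) = 324 and p(13) = -48 have opposite signs, so a root lies in (12, 13); Newton's method refines it to λ ≈ 12.8793. p(51) = -846 and p(52) = 1044 have opposite signs, so a root lies in (51, 52); Newton's method refines it to λ ≈ 51.4591. Check (Vieta): the three roots sum to 67, matching tr M = 67.
So the eigenvalues of A^T A are ≈ 2.6616, 12.8793, 51.4591 (all ≥ 0, as they must be for A^T A). The largest is λ_max ≈ 51.4591, hence ||A||_2 = sqrt(λ_max) ≈ 7.1735.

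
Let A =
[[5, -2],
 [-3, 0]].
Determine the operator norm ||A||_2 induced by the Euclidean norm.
||A||_2 = sqrt((38 + sqrt(1300))/2) ≈ 6.085 (= sqrt(largest eigenvalue of A^T A))

||A||_2 = sigma_max(A) = sqrt(lambda_max(A^T A)). Form the symmetric matrix M = A^T A =
[[34, -10],
 [-10, 4]].
Its characteristic polynomial (trace, determinant of M give the coefficients) is
  p(λ) = det(λ I - M) = λ^2 - 38λ + 36.
For λ^2 - 38λ + 36 the discriminant is 1300. It is nonnegative but not a perfect square, so the roots are real and irrational: λ = (38 ± sqrt(1300))/2 ≈ 37.0278, 0.9722.
So the eigenvalues of A^T A are ≈ 0.9722, 37.0278 (all ≥ 0, as they must be for A^T A). The largest is λ_max = (38 + sqrt(1300))/2 ≈ 37.0278, hence ||A||_2 = sqrt(λ_max) = sqrt((38 + sqrt(1300))/2) ≈ 6.085.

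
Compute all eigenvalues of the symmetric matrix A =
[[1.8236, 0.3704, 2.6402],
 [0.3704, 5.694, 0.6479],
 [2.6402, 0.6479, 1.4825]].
sigma(A) ≈ {-1, 4, 6}

A is real symmetric, so its spectrum consists of real eigenvalues. Expanding the characteristic polynomial of the displayed matrix gives
  det(λ I - A) = p(λ) = λ^3 + (-9)λ^2 + (14)λ + (23.999).
Solving p(λ) = 0 yields eigenvalues ≈ -1, 4, 6. (A is shown rounded to 4 decimals, so these recover the underlying integer eigenvalues to within that precision.)
Verification: the trace of A = 9 equals the sum of eigenvalues 9, and det(A) ≈ -23.9990 matches the eigenvalue product -24.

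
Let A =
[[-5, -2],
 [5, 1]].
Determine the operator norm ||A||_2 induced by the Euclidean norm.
||A||_2 = sqrt((55 + sqrt(2925))/2) ≈ 7.3852 (= sqrt(largest eigenvalue of A^T A))

||A||_2 = sigma_max(A) = sqrt(lambda_max(A^T A)). Form the symmetric matrix M = A^T A =
[[50, 15],
 [15, 5]].
Its characteristic polynomial (trace, determinant of M give the coefficients) is
  p(λ) = det(λ I - M) = λ^2 - 55λ + 25.
For λ^2 - 55λ + 25 the discriminant is 2925. It is nonnegative but not a perfect square, so the roots are real and irrational: λ = (55 ± sqrt(2925))/2 ≈ 54.5416, 0.4584.
So the eigenvalues of A^T A are ≈ 0.4584, 54.5416 (all ≥ 0, as they must be for A^T A). The largest is λ_max = (55 + sqrt(2925))/2 ≈ 54.5416, hence ||A||_2 = sqrt(λ_max) = sqrt((55 + sqrt(2925))/2) ≈ 7.3852.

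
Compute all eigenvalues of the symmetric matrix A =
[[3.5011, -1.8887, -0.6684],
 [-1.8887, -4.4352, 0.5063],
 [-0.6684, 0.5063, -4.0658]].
sigma(A) ≈ {-5, -4, 4}

A is real symmetric, so its spectrum consists of real eigenvalues. Expanding the characteristic polynomial of the displayed matrix gives
  det(λ I - A) = p(λ) = λ^3 + (5)λ^2 + (-16)λ + (-80).
Solving p(λ) = 0 yields eigenvalues ≈ -5, -4, 4. (A is shown rounded to 4 decimals, so these recover the underlying integer eigenvalues to within that precision.)
Verification: the trace of A = -5 equals the sum of eigenvalues -5, and det(A) ≈ 79.9998 matches the eigenvalue product 80.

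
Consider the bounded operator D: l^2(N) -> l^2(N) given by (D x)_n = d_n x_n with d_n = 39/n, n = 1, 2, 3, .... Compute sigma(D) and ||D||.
sigma(D) = {39/n : n ≥ 1} ∪ {0}; ||D|| = 39

A bounded diagonal operator on l^2 with diagonal entries d_n has spectrum equal to the closure of {d_n : n ≥ 1}: every d_n is an eigenvalue (with eigenvector e_n), so {d_n} ⊂ sigma(D); the spectrum is closed, so its closure is too; and for lambda not in the closure, (D - lambda I) has bounded inverse (the diagonal entries 1/(d_n - lambda) are bounded). For our sequence d_n = 39/n, n = 1, 2, 3, ...:
  - {d_n} = {39/n : n ≥ 1}; the only limit point is 0
  - closure = {39/n : n ≥ 1} ∪ {0}
For the norm: a diagonal operator has ||D|| = sup_n |d_n|. Here d_n = 39/n is positive and decreasing, so sup_n |d_n| = d_1 = 39. So ||D|| = 39.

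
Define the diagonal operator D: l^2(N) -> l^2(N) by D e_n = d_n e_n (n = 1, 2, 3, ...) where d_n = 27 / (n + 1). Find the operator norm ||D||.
||D|| = 27/2 (attained at n = 1)

For D diagonal, ||D|| = sup_n |d_n| = sup_n 27/(n + 1). This is positive and strictly decreasing in n, so the supremum is attained at n = 1: d_1 = 27/(1 + 1) = 27/2. Hence ||D|| = 27/2.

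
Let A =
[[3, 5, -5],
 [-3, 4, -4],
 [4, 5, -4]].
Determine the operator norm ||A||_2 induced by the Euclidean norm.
||A||_2 ≈ 11.4779 (= sqrt(largest eigenvalue of A^T A))

||A||_2 = sigma_max(A) = sqrt(lambda_max(A^T A)). Form the symmetric matrix M = A^T A =
[[34, 23, -19],
 [23, 66, -61],
 [-19, -61, 57]].
Its characteristic polynomial (trace, sum of principal 2x2 minors, determinant of M give the coefficients) is
  p(λ) = det(λ I - M) = λ^3 - 157λ^2 + 3333λ - 729.
No integer candidate from the rational root theorem (±divisors of 729) is a root, so the roots are irrational. The cubic discriminant is Δ = 121286833200 > 0, so there are three distinct real roots. p(0) = -729 and p(1) = 2448 have opposite signs, so a root lies in (0, 1); Newton's method refines it to λ ≈ 0.221. p(25) = 96 and p(26) = -2627 have opposite signs, so a root lies in (25, 26); Newton's method refines it to λ ≈ 25.0363. p(131) = -10292 and p(132) = 3627 have opposite signs, so a root lies in (131, 132); Newton's method refines it to λ ≈ 131.7427. Check (Vieta): the three roots sum to 157, matching tr M = 157.
So the eigenvalues of A^T A are ≈ 0.221, 25.0363, 131.7427 (all ≥ 0, as they must be for A^T A). The largest is λ_max ≈ 131.7427, hence ||A||_2 = sqrt(λ_max) ≈ 11.4779.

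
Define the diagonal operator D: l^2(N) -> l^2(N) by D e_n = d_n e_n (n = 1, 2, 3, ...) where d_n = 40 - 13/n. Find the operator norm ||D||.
||D|| = 40

For a diagonal operator on l^2 with entries d_n, ||D|| = sup_n |d_n|. Here d_1 = 27, d_2 = 67/2, ..., and d_n = 40 - 13/n increases monotonically toward 40. All terms lie in [27, 40), so |d_n| = d_n and the supremum is the limit 40, which is not attained by any individual d_n. Hence ||D|| = 40.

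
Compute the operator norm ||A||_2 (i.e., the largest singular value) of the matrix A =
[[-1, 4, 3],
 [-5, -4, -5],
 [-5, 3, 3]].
||A||_2 ≈ 9.1655 (= sqrt(largest eigenvalue of A^T A))

||A||_2 = sigma_max(A) = sqrt(lambda_max(A^T A)). Form the symmetric matrix M = A^T A =
[[51, 1, 7],
 [1, 41, 41],
 [7, 41, 43]].
Its characteristic polynomial (trace, sum of principal 2x2 minors, determinant of M give the coefficients) is
  p(λ) = det(λ I - M) = λ^3 - 135λ^2 + 4316λ - 2704.
No integer candidate from the rational root theorem (±divisors of 2704) is a root, so the roots are irrational. The cubic discriminant is Δ = 19451767504 > 0, so there are three distinct real roots. p(0) = -2704 and p(1) = 1478 have opposite signs, so a root lies in (0, 1); Newton's method refines it to λ ≈ 0.6392. p(50) = 596 and p(51) = -1072 have opposite signs, so a root lies in (50, 51); Newton's method refines it to λ ≈ 50.3551. p(84) = -16 and p(85) = 2906 have opposite signs, so a root lies in (84, 85); Newton's method refines it to λ ≈ 84.0057. Check (Vieta): the three roots sum to 135, matching tr M = 135.
So the eigenvalues of A^T A are ≈ 0.6392, 50.3551, 84.0057 (all ≥ 0, as they must be for A^T A). The largest is λ_max ≈ 84.0057, hence ||A||_2 = sqrt(λ_max) ≈ 9.1655.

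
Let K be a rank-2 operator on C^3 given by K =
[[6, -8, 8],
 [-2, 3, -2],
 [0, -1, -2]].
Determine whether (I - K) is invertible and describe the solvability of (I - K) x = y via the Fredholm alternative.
(I - K) is invertible (det(I - K) = -24 ≠ 0), so for every y in C^3 the equation (I - K) x = y has a unique solution.

K has rank 2 and factors as K = U V^T = u1 v1^T + u2 v2^T with u1 = (-2, 1, -1), v1 = (-2, 3, -2), u2 = (2, 0, -2), v2 = (1, -1, 2) (multiplying out reproduces the displayed K). The nonzero eigenvalues of U V^T coincide with those of the 2 x 2 matrix G = V^T U = [[v1·u1, v1·u2], [v2·u1, v2·u2]] = [[9, 0], [-5, -2]], and by the Sylvester determinant identity det(I_3 - U V^T) = det(I_2 - V^T U) = det([[-8, 0], [5, 3]]) = (-8)(3) - (0)(5) = -24. (Direct check: I - K =
[[-5, 8, -8],
 [2, -2, 2],
 [0, 1, 3]]
has determinant -24.) The finite-dimensional Fredholm alternative says: either (I - K) is invertible, or ker(I - K) ≠ {0} and then range(I - K) = ker((I - K)^*)^⊥, with dim ker(I - K) = dim ker((I - K)^*). Since det(I - K) ≠ 0, 1 is not an eigenvalue of K and ker(I - K) = {0}, so we are in the first case: for every y there is a unique x = (I - K)^(-1) y. (Explicitly, by the Woodbury identity, (I - U V^T)^(-1) = I + U (I_2 - G)^(-1) V^T.)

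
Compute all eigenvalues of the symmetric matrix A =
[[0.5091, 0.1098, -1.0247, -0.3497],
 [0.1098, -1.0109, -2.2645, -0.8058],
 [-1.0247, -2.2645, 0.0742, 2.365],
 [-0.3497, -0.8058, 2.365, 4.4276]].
sigma(A) ≈ {-3, 0, 1, 6}

A is real symmetric, so its spectrum consists of real eigenvalues. Expanding the characteristic polynomial of the displayed matrix gives
  det(λ I - A) = p(λ) = λ^4 + (-4)λ^3 + (-15)λ^2 + (17.9989)λ + (0).
Solving p(λ) = 0 yields eigenvalues ≈ -3, 0, 1, 6. (A is shown rounded to 4 decimals, so these recover the underlying integer eigenvalues to within that precision.)
Verification: the trace of A = 4 equals the sum of eigenvalues 4, and det(A) ≈ 0.0008 matches the eigenvalue product 0.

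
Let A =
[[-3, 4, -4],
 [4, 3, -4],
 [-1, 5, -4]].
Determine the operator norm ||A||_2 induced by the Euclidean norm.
||A||_2 ≈ 9.8585 (= sqrt(largest eigenvalue of A^T A))

||A||_2 = sigma_max(A) = sqrt(lambda_max(A^T A)). Form the symmetric matrix M = A^T A =
[[26, -5, 0],
 [-5, 50, -48],
 [0, -48, 48]].
Its characteristic polynomial (trace, sum of principal 2x2 minors, determinant of M give the coefficients) is
  p(λ) = det(λ I - M) = λ^3 - 124λ^2 + 2619λ - 1296.
No integer candidate from the rational root theorem (±divisors of 1296) is a root, so the roots are irrational. The cubic discriminant is Δ = 31256508420 > 0, so there are three distinct real roots. p(0) = -1296 and p(1) = 1200 have opposite signs, so a root lies in (0, 1); Newton's method refines it to λ ≈ 0.507. p(26) = 550 and p(27) = -1296 have opposite signs, so a root lies in (26, 27); Newton's method refines it to λ ≈ 26.3031. p(97) = -1296 and p(98) = 5662 have opposite signs, so a root lies in (97, 98); Newton's method refines it to λ ≈ 97.19. Check (Vieta): the three roots sum to 124, matching tr M = 124.
So the eigenvalues of A^T A are ≈ 0.507, 26.3031, 97.19 (all ≥ 0, as they must be for A^T A). The largest is λ_max ≈ 97.19, hence ||A||_2 = sqrt(λ_max) ≈ 9.8585.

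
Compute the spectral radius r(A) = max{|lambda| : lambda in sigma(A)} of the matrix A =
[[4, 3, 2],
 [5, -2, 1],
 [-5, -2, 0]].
r(A) ≈ 3.9032

The eigenvalues of A are the roots of its characteristic polynomial. With M = A (coefficients from the trace, the sum of principal 2x2 minors, and det A):
  p(λ) = det(λ I - M) = λ^3 - 2λ^2 - 11λ + 47.
No integer candidate from the rational root theorem (±divisors of 47) is a root, so the roots are irrational. The cubic discriminant is Δ = -33719 < 0, so there is one real root and a complex-conjugate pair. p(-4) = -5 and p(-3) = 35 have opposite signs, so a root lies in (-4, -3); Newton's method refines it to λ ≈ -3.9032. Dividing out (λ - (-3.9032)) leaves approximately λ^2 - 5.9032λ + 12.0414. For λ^2 - 5.9032λ + 12.0414 the discriminant is -13.3178. It is negative, so the remaining roots are the complex-conjugate pair λ ≈ 2.9516 ± 1.8247i. Their product equals the constant term, so |λ|^2 ≈ 12.0414 and |λ| ≈ 3.4701.
Thus the eigenvalues (to 4 decimals) are -3.9032 (modulus 3.9032); 2.9516 ± 1.8247i (modulus 3.4701). The spectral radius is the largest modulus: r(A) ≈ 3.9032. (Cross-check: r(A) ≤ ||A||_2 ≈ 8.4586; equality holds whenever A is normal, though it can also hold for some non-normal A.)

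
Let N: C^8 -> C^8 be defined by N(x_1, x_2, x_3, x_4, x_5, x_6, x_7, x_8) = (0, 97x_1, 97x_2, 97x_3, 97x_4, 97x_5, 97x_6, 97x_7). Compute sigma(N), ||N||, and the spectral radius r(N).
sigma(N) = {0}; ||N|| = 97; r(N) = 0. (N is nilpotent with N^8 = 0.)

On C^8, N is a strictly lower-triangular matrix with 97 on the subdiagonal and zeros elsewhere, so its characteristic polynomial is lambda^8 and every eigenvalue is 0: sigma(N) = {0}. For the operator norm, N e_i = 97e_{i+1} for i = 1, ..., 7 and N e_8 = 0, so the singular values of N are 97 (with multiplicity 7) and 0; hence ||N|| = 97. The spectral radius r(N) = max|lambda| = 0. Note ||N|| > r(N) — characteristic of non-normal nilpotent operators. Indeed N^8 = 0.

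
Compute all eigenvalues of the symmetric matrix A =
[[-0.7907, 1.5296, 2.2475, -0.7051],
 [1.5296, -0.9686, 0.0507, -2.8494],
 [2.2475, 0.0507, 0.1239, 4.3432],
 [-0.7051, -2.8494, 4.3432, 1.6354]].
sigma(A) ≈ {-5, -3, 2, 6}

A is real symmetric, so its spectrum consists of real eigenvalues. Expanding the characteristic polynomial of the displayed matrix gives
  det(λ I - A) = p(λ) = λ^4 + (0)λ^3 + (-37)λ^2 + (-24)λ + (180.0037).
Solving p(λ) = 0 yields eigenvalues ≈ -5, -3, 2, 6. (A is shown rounded to 4 decimals, so these recover the underlying integer eigenvalues to within that precision.)
Verification: the trace of A = 0 equals the sum of eigenvalues 0, and det(A) ≈ 180.0037 matches the eigenvalue product 180.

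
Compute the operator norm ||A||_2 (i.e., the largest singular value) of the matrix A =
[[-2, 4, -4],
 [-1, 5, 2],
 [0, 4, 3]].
||A||_2 ≈ 7.7919 (= sqrt(largest eigenvalue of A^T A))

||A||_2 = sigma_max(A) = sqrt(lambda_max(A^T A)). Form the symmetric matrix M = A^T A =
[[5, -13, 6],
 [-13, 57, 6],
 [6, 6, 29]].
Its characteristic polynomial (trace, sum of principal 2x2 minors, determinant of M give the coefficients) is
  p(λ) = det(λ I - M) = λ^3 - 91λ^2 + 1842λ - 196.
No integer candidate from the rational root theorem (±divisors of 196) is a root, so the roots are irrational. The cubic discriminant is Δ = 3097309652 > 0, so there are three distinct real roots. p(0) = -196 and p(1) = 1556 have opposite signs, so a root lies in (0, 1); Newton's method refines it to λ ≈ 0.107. p(30) = 164 and p(31) = -754 have opposite signs, so a root lies in (30, 31); Newton's method refines it to λ ≈ 30.1786. p(60) = -1276 and p(61) = 536 have opposite signs, so a root lies in (60, 61); Newton's method refines it to λ ≈ 60.7144. Check (Vieta): the three roots sum to 91, matching tr M = 91.
So the eigenvalues of A^T A are ≈ 0.107, 30.1786, 60.7144 (all ≥ 0, as they must be for A^T A). The largest is λ_max ≈ 60.7144, hence ||A||_2 = sqrt(λ_max) ≈ 7.7919.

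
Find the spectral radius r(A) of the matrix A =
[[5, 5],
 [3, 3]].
r(A) = 8

The eigenvalues of A are the roots of its characteristic polynomial. With M = A (coefficients from the trace and determinant):
  p(λ) = det(λ I - M) = λ^2 - 8λ.
For λ^2 - 8λ the discriminant is 64. It is a perfect square (8^2), so the roots are rational: λ = (8 ± 8)/2 = 8, 0.
Thus the eigenvalues (to 4 decimals) are 8 (modulus 8); 0 (modulus 0). The spectral radius is the largest modulus: r(A) = 8. (Cross-check: r(A) ≤ ||A||_2 ≈ 8.2462; equality holds whenever A is normal, though it can also hold for some non-normal A.)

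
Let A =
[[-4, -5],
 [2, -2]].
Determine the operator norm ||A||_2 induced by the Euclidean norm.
||A||_2 = sqrt((49 + sqrt(1105))/2) ≈ 6.4125 (= sqrt(largest eigenvalue of A^T A))

||A||_2 = sigma_max(A) = sqrt(lambda_max(A^T A)). Form the symmetric matrix M = A^T A =
[[20, 16],
 [16, 29]].
Its characteristic polynomial (trace, determinant of M give the coefficients) is
  p(λ) = det(λ I - M) = λ^2 - 49λ + 324.
For λ^2 - 49λ + 324 the discriminant is 1105. It is nonnegative but not a perfect square, so the roots are real and irrational: λ = (49 ± sqrt(1105))/2 ≈ 41.1208, 7.8792.
So the eigenvalues of A^T A are ≈ 7.8792, 41.1208 (all ≥ 0, as they must be for A^T A). The largest is λ_max = (49 + sqrt(1105))/2 ≈ 41.1208, hence ||A||_2 = sqrt(λ_max) = sqrt((49 + sqrt(1105))/2) ≈ 6.4125.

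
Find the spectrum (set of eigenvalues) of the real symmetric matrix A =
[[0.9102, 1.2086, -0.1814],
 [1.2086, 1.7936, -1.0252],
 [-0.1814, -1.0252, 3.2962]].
sigma(A) ≈ {0, 2, 4}

A is real symmetric, so its spectrum consists of real eigenvalues. Expanding the characteristic polynomial of the displayed matrix gives
  det(λ I - A) = p(λ) = λ^3 + (-6)λ^2 + (8)λ + (0).
Solving p(λ) = 0 yields eigenvalues ≈ 0, 2, 4. (A is shown rounded to 4 decimals, so these recover the underlying integer eigenvalues to within that precision.)
Verification: the trace of A = 6 equals the sum of eigenvalues 6, and det(A) ≈ 0.0002 matches the eigenvalue product 0.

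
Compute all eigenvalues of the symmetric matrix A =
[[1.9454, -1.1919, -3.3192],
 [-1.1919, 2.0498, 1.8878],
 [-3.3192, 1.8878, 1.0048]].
sigma(A) ≈ {-2, 1, 6}

A is real symmetric, so its spectrum consists of real eigenvalues. Expanding the characteristic polynomial of the displayed matrix gives
  det(λ I - A) = p(λ) = λ^3 + (-5)λ^2 + (-8)λ + (12).
Solving p(λ) = 0 yields eigenvalues ≈ -2, 1, 6. (A is shown rounded to 4 decimals, so these recover the underlying integer eigenvalues to within that precision.)
Verification: the trace of A = 5 equals the sum of eigenvalues 5, and det(A) ≈ -11.9996 matches the eigenvalue product -12.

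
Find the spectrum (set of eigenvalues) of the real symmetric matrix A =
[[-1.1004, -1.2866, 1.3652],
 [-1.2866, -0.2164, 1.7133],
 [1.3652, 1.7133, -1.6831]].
sigma(A) ≈ {-4, 0, 1}

A is real symmetric, so its spectrum consists of real eigenvalues. Expanding the characteristic polynomial of the displayed matrix gives
  det(λ I - A) = p(λ) = λ^3 + (3)λ^2 + (-4)λ + (0).
Solving p(λ) = 0 yields eigenvalues ≈ -4, 0, 1. (A is shown rounded to 4 decimals, so these recover the underlying integer eigenvalues to within that precision.)
Verification: the trace of A = -3 equals the sum of eigenvalues -3, and det(A) ≈ 0.0000 matches the eigenvalue product 0.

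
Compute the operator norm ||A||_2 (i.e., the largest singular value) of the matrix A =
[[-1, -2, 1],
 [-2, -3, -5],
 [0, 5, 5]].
||A||_2 ≈ 9.2123 (= sqrt(largest eigenvalue of A^T A))

||A||_2 = sigma_max(A) = sqrt(lambda_max(A^T A)). Form the symmetric matrix M = A^T A =
[[5, 8, 9],
 [8, 38, 38],
 [9, 38, 51]].
Its characteristic polynomial (trace, sum of principal 2x2 minors, determinant of M give the coefficients) is
  p(λ) = det(λ I - M) = λ^3 - 94λ^2 + 794λ - 1600.
No integer candidate from the rational root theorem (±divisors of 1600) is a root, so the roots are irrational. The cubic discriminant is Δ = 332926960 > 0, so there are three distinct real roots. p(3) = -37 and p(4) = 136 have opposite signs, so a root lies in (3, 4); Newton's method refines it to λ ≈ 3.1516. p(5) = 145 and p(6) = -4 have opposite signs, so a root lies in (5, 6); Newton's method refines it to λ ≈ 5.9822. p(84) = -5464 and p(85) = 865 have opposite signs, so a root lies in (84, 85); Newton's method refines it to λ ≈ 84.8663. Check (Vieta): the three roots sum to 94, matching tr M = 94.
So the eigenvalues of A^T A are ≈ 3.1516, 5.9822, 84.8663 (all ≥ 0, as they must be for A^T A). The largest is λ_max ≈ 84.8663, hence ||A||_2 = sqrt(λ_max) ≈ 9.2123.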